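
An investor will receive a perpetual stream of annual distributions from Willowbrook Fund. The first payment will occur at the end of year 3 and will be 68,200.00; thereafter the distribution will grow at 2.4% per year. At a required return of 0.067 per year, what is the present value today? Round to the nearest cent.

Value at end of year 2: C₁ / (r − g) = 68,200.00 / (0.067 − 0.024) = 1,586,046.5116
Discount to today: PV = 1,586,046.5116 / (1 + 0.067)^2 = 1,586,046.5116 / 1.138489 = 1,393,115.36

1393115.36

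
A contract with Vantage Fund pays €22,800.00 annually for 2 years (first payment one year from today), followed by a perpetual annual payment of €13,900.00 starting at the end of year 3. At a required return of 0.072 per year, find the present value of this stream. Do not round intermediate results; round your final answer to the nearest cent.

PV of 2-year annuity: €22,800.00 × [1 − (1+0.072)^−2] / 0.072 = 41108.82156
Perpetuity value at year 2: €13,900.00 / 0.072 = 193055.55556
PV of perpetuity: 193055.55556 / (1+0.072)^2 = 167993.59855
Total PV = 41108.82156 + 167993.59855 = 209102.42011

€209102.42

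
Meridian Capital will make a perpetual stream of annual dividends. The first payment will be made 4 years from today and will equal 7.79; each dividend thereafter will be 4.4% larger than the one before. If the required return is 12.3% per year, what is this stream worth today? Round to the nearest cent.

Value at end of year 3: C₁ / (r − g) = 7.79 / (0.123 − 0.044) = 98.6076
Discount to today: PV = 98.6076 / (1 + 0.123)^3 = 98.6076 / 1.416248 = 69.63

69.63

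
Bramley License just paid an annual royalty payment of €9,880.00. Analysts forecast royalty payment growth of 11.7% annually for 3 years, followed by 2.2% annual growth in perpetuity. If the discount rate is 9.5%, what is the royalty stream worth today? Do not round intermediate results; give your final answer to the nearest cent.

€177672.77

D_1 = 11035.96000
D_2 = 12327.16732
D_3 = 13769.44590
Terminal value at year 3: TV = D_3×(1+g_2)/(r−g_2) = 14072.37371/0.073 = 192772.24255
P_0 = D_1/(1+r)^1 + D_2/(1+r)^2 + D_3/(1+r)^3 + TV/(1+r)^3
    = 10078.50228 + 10280.99274 + 10487.55150 + 146825.72097 = 177672.76750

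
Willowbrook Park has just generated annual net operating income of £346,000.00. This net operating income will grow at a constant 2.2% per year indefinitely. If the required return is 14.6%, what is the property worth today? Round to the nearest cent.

£2851709.68

D₁ = D₀ × (1 + g) = £346,000.00 × 1.022 = £353,612.0000
Growing perpetuity: P = D₁ / (r − g) = £353,612.0000 / (0.146 − 0.022) = £2,851,709.68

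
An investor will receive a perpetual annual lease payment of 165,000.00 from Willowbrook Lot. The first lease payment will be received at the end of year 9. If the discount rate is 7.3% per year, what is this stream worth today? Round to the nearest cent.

Value at end of year 8: C / r = 165,000.00 / 0.073 = 2,260,273.9726
Discount to today: PV = 2,260,273.9726 / (1 + 0.073)^8 = 2,260,273.9726 / 1.757105 = 1,286,362.31

1286362.31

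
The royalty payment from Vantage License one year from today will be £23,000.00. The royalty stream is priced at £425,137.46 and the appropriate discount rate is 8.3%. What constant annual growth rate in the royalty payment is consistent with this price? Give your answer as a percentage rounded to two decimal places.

P = D₁/(r−g) ⇒ g = r − D₁/P = 0.083 − £23,000.00/£425,137.46 = 0.028900

2.89%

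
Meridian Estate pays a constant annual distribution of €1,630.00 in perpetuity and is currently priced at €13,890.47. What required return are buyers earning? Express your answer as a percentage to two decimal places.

P = C/r ⇒ r = C/P = €1,630.00/€13,890.47 = 0.117347

11.73%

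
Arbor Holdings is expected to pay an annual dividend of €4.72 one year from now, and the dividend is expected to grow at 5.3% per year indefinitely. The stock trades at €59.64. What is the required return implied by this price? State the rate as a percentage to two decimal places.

13.21%

P = D₁/(r − g) ⇒ r = D₁/P + g = €4.7200/€59.64 + 0.053 = 0.079142 + 0.053 = 0.132142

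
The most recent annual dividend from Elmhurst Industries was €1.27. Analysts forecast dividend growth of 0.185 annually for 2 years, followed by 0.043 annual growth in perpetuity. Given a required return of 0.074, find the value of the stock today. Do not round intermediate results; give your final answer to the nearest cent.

€54.97

D_1 = 1.50495
D_2 = 1.78337
Terminal value at year 2: TV = D_2×(1+g_2)/(r−g_2) = 1.86005/0.031 = 60.00163
P_0 = D_1/(1+r)^1 + D_2/(1+r)^2 + TV/(1+r)^2
    = 1.40126 + 1.54608 + 52.01810 = 54.96544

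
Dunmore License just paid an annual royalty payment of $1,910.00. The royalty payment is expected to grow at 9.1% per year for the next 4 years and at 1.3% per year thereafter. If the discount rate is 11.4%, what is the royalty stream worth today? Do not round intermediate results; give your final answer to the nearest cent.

D_1 = 2083.81000
D_2 = 2273.43671
D_3 = 2480.31945
D_4 = 2706.02852
Terminal value at year 4: TV = D_4×(1+g_2)/(r−g_2) = 2741.20689/0.101 = 27140.66229
P_0 = D_1/(1+r)^1 + D_2/(1+r)^2 + D_3/(1+r)^3 + D_4/(1+r)^4 + TV/(1+r)^4
    = 1870.56553 + 1831.94524 + 1794.12231 + 1757.08029 + 17622.99337 = 24876.70673

$24876.71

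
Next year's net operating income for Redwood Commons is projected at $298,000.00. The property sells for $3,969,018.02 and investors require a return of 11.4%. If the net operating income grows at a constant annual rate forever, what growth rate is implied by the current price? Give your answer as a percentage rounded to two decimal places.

P = D₁/(r−g) ⇒ g = r − D₁/P = 0.114 − $298,000.00/$3,969,018.02 = 0.038918

3.89%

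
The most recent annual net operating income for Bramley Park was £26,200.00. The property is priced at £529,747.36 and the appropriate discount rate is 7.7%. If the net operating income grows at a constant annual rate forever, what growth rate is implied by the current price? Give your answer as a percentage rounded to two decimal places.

2.62%

P = D₀(1+g)/(r−g) ⇒ P(r−g) = D₀(1+g) ⇒ g(P+D₀) = P·r − D₀
g = (P·r − D₀)/(P + D₀) = (£529,747.36×0.077 − £26,200.00) / (£529,747.36 + £26,200.00) = 0.026244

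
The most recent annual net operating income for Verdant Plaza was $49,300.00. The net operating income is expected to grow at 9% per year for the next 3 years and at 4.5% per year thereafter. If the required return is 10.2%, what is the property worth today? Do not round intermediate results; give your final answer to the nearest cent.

$1019329.64

D_1 = 53737.00000
D_2 = 58573.33000
D_3 = 63844.92970
Terminal value at year 3: TV = D_3×(1+g_2)/(r−g_2) = 66717.95154/0.057 = 1170490.37783
P_0 = D_1/(1+r)^1 + D_2/(1+r)^2 + D_3/(1+r)^3 + TV/(1+r)^3
    = 48763.15789 + 48232.16162 + 47706.94752 + 874627.37118 = 1019329.63821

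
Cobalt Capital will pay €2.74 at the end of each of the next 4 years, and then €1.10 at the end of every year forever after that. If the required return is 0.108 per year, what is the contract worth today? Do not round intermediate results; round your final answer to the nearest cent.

€15.29

PV of 4-year annuity: €2.74 × [1 − (1+0.108)^−4] / 0.108 = 8.53713
Perpetuity value at year 4: €1.10 / 0.108 = 10.18519
PV of perpetuity: 10.18519 / (1+0.108)^4 = 6.75787
Total PV = 8.53713 + 6.75787 = 15.29500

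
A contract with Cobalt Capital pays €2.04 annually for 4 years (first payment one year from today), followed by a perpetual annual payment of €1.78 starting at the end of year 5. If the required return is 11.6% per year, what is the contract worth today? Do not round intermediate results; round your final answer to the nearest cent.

€16.14

PV of 4-year annuity: €2.04 × [1 − (1+0.116)^−4] / 0.116 = 6.24876
Perpetuity value at year 4: €1.78 / 0.116 = 15.34483
PV of perpetuity: 15.34483 / (1+0.116)^4 = 9.89248
Total PV = 6.24876 + 9.89248 = 16.14124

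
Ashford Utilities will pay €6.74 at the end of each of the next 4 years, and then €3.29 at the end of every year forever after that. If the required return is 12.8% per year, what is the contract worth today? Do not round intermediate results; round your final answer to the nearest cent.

PV of 4-year annuity: €6.74 × [1 − (1+0.128)^−4] / 0.128 = 20.13153
Perpetuity value at year 4: €3.29 / 0.128 = 25.70312
PV of perpetuity: 25.70312 / (1+0.128)^4 = 15.87631
Total PV = 20.13153 + 15.87631 = 36.00784

€36.01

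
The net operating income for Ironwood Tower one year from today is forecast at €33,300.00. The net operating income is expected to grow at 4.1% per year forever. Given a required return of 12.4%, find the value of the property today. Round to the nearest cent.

€401204.82

Growing perpetuity: P = D₁ / (r − g) = €33,300.0000 / (0.124 − 0.041) = €401,204.82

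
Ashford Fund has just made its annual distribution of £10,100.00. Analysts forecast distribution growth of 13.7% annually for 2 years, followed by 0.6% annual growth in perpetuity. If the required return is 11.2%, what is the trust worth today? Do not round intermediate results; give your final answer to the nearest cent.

£121099.49

D_1 = 11483.70000
D_2 = 13056.96690
Terminal value at year 2: TV = D_2×(1+g_2)/(r−g_2) = 13135.30870/0.106 = 123918.00662
P_0 = D_1/(1+r)^1 + D_2/(1+r)^2 + TV/(1+r)^2
    = 10327.06835 + 10559.24164 + 100213.18014 = 121099.49012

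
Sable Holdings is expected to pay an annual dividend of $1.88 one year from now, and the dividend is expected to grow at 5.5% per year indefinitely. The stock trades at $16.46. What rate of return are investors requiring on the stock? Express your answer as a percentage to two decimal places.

16.92%

P = D₁/(r − g) ⇒ r = D₁/P + g = $1.8800/$16.46 + 0.055 = 0.114216 + 0.055 = 0.169216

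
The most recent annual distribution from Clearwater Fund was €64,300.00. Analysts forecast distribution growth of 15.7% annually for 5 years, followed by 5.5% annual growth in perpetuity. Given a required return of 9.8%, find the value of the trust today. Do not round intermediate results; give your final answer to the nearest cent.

€2426702.66

D_1 = 74395.10000
D_2 = 86075.13070
D_3 = 99588.92622
D_4 = 115224.38764
D_5 = 133314.61650
Terminal value at year 5: TV = D_5×(1+g_2)/(r−g_2) = 140646.92040/0.043 = 3270858.61401
P_0 = D_1/(1+r)^1 + D_2/(1+r)^2 + D_3/(1+r)^3 + D_4/(1+r)^4 + D_5/(1+r)^5 + TV/(1+r)^5
    = 67755.10018 + 71395.85693 + 75232.24633 + 79274.78051 + 83534.53648 + 2049510.13918 = 2426702.65962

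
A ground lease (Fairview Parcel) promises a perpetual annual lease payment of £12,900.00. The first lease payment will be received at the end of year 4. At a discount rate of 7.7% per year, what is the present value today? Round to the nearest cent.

Value at end of year 3: C / r = £12,900.00 / 0.077 = £167,532.4675
Discount to today: PV = £167,532.4675 / (1 + 0.077)^3 = £167,532.4675 / 1.249244 = £134,107.13

£134107.13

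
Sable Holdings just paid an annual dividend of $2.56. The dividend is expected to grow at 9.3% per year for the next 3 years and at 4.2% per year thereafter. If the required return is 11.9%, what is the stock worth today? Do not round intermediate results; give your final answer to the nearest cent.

D_1 = 2.79808
D_2 = 3.05830
D_3 = 3.34272
Terminal value at year 3: TV = D_3×(1+g_2)/(r−g_2) = 3.48312/0.077 = 45.23530
P_0 = D_1/(1+r)^1 + D_2/(1+r)^2 + D_3/(1+r)^3 + TV/(1+r)^3
    = 2.50052 + 2.44242 + 2.38567 + 32.28399 = 39.61259

$39.61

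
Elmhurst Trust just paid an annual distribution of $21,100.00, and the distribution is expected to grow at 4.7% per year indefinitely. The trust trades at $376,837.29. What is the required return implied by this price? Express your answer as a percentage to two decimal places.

D₁ = $21,100.00 × 1.047 = $22,091.7000
P = D₁/(r − g) ⇒ r = D₁/P + g = $22,091.7000/$376,837.29 + 0.047 = 0.058624 + 0.047 = 0.105624

10.56%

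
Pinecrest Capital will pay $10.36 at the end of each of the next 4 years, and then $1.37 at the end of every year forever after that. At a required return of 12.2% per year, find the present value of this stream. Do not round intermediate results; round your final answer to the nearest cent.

$38.42

PV of 4-year annuity: $10.36 × [1 − (1+0.122)^−4] / 0.122 = 31.33485
Perpetuity value at year 4: $1.37 / 0.122 = 11.22951
PV of perpetuity: 11.22951 / (1+0.122)^4 = 7.08581
Total PV = 31.33485 + 7.08581 = 38.42066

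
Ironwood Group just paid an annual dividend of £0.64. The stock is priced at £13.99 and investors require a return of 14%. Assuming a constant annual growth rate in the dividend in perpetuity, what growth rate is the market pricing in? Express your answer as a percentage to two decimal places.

P = D₀(1+g)/(r−g) ⇒ P(r−g) = D₀(1+g) ⇒ g(P+D₀) = P·r − D₀
g = (P·r − D₀)/(P + D₀) = (£13.99×0.14 − £0.64) / (£13.99 + £0.64) = 0.090130

9.01%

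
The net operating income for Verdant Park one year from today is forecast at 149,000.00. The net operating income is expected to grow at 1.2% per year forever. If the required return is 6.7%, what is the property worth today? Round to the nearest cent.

Growing perpetuity: P = D₁ / (r − g) = 149,000.0000 / (0.067 − 0.012) = 2,709,090.91

2709090.91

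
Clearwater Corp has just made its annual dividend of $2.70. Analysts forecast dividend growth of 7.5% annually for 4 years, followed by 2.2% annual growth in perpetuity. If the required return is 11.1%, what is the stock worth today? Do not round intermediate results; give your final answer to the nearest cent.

D_1 = 2.90250
D_2 = 3.12019
D_3 = 3.35420
D_4 = 3.60577
Terminal value at year 4: TV = D_4×(1+g_2)/(r−g_2) = 3.68509/0.089 = 41.40555
P_0 = D_1/(1+r)^1 + D_2/(1+r)^2 + D_3/(1+r)^3 + D_4/(1+r)^4 + TV/(1+r)^4
    = 2.61251 + 2.52786 + 2.44595 + 2.36669 + 27.17705 = 37.13005

$37.13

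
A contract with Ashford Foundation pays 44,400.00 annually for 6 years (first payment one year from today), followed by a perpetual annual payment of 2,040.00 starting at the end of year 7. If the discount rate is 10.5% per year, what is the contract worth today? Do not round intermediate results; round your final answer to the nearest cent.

201245.29

PV of 6-year annuity: 44,400.00 × [1 − (1+0.105)^−6] / 0.105 = 190572.76482
Perpetuity value at year 6: 2,040.00 / 0.105 = 19428.57143
PV of perpetuity: 19428.57143 / (1+0.105)^6 = 10672.52548
Total PV = 190572.76482 + 10672.52548 = 201245.29029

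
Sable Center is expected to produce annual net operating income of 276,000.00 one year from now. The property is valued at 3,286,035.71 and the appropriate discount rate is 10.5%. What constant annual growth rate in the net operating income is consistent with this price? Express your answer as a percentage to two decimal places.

P = D₁/(r−g) ⇒ g = r − D₁/P = 0.105 − 276,000.00/3,286,035.71 = 0.021008

2.10%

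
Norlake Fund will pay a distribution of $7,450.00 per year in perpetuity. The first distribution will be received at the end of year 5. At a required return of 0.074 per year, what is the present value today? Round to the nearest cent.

Value at end of year 4: C / r = $7,450.00 / 0.074 = $100,675.6757
Discount to today: PV = $100,675.6757 / (1 + 0.074)^4 = $100,675.6757 / 1.330507 = $75,667.16

$75667.16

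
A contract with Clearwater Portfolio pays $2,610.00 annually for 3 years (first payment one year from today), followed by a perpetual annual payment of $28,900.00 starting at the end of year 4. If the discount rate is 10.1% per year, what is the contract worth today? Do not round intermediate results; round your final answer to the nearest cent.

PV of 3-year annuity: $2,610.00 × [1 − (1+0.101)^−3] / 0.101 = 6479.27382
Perpetuity value at year 3: $28,900.00 / 0.101 = 286138.61386
PV of perpetuity: 286138.61386 / (1+0.101)^3 = 214394.93054
Total PV = 6479.27382 + 214394.93054 = 220874.20436

$220874.20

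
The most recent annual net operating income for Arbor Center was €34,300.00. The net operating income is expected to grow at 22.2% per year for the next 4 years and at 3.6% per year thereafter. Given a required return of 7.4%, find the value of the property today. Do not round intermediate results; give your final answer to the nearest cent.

€1758689.78

D_1 = 41914.60000
D_2 = 51219.64120
D_3 = 62590.40155
D_4 = 76485.47069
Terminal value at year 4: TV = D_4×(1+g_2)/(r−g_2) = 79238.94763/0.038 = 2085235.46407
P_0 = D_1/(1+r)^1 + D_2/(1+r)^2 + D_3/(1+r)^3 + D_4/(1+r)^4 + TV/(1+r)^4
    = 39026.62942 + 44404.60070 + 50523.67045 + 57485.96395 + 1567248.91196 = 1758689.77648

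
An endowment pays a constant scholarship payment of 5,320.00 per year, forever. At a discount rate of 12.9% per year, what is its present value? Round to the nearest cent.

41240.31

Level perpetuity: PV = C / r = 5,320.00 / 0.129 = 41,240.31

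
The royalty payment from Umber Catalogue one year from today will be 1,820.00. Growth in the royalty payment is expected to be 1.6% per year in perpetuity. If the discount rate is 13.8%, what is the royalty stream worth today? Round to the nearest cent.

Growing perpetuity: P = D₁ / (r − g) = 1,820.0000 / (0.138 − 0.016) = 14,918.03

14918.03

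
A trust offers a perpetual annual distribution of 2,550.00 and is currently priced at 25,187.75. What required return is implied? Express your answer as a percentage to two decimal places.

P = C/r ⇒ r = C/P = 2,550.00/25,187.75 = 0.101240

10.12%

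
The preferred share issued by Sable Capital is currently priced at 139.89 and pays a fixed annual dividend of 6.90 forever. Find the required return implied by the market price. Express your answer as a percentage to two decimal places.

4.93%

P = C/r ⇒ r = C/P = 6.90/139.89 = 0.049324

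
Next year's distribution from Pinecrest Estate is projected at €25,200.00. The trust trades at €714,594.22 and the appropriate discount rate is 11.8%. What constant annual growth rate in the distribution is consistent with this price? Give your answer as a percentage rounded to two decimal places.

8.27%

P = D₁/(r−g) ⇒ g = r − D₁/P = 0.118 − €25,200.00/€714,594.22 = 0.082735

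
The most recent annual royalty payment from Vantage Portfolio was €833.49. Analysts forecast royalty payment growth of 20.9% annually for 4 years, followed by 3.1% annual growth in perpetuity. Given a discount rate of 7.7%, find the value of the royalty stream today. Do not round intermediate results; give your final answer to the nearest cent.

€34153.52

D_1 = 1007.68941
D_2 = 1218.29650
D_3 = 1472.92046
D_4 = 1780.76084
Terminal value at year 4: TV = D_4×(1+g_2)/(r−g_2) = 1835.96443/0.046 = 39912.27017
P_0 = D_1/(1+r)^1 + D_2/(1+r)^2 + D_3/(1+r)^3 + D_4/(1+r)^4 + TV/(1+r)^4
    = 935.64476 + 1050.31989 + 1179.04990 + 1323.55741 + 29664.94978 = 34153.52175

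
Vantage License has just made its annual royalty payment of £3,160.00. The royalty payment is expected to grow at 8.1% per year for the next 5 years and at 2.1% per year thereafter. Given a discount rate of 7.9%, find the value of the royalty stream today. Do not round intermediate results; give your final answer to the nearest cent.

D_1 = 3415.96000
D_2 = 3692.65276
D_3 = 3991.75763
D_4 = 4315.09000
D_5 = 4664.61229
Terminal value at year 5: TV = D_5×(1+g_2)/(r−g_2) = 4762.56915/0.058 = 82113.26121
P_0 = D_1/(1+r)^1 + D_2/(1+r)^2 + D_3/(1+r)^3 + D_4/(1+r)^4 + D_5/(1+r)^5 + TV/(1+r)^5
    = 3165.85728 + 3171.72541 + 3177.60442 + 3183.49432 + 3189.39515 + 56144.35249 = 72032.42906

£72032.43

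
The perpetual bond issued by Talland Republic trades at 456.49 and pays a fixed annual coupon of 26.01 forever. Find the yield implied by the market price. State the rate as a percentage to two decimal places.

P = C/r ⇒ r = C/P = 26.01/456.49 = 0.056978

5.70%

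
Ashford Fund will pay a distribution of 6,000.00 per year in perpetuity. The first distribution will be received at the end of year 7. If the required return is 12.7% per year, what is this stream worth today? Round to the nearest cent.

23057.07

Value at end of year 6: C / r = 6,000.00 / 0.127 = 47,244.0945
Discount to today: PV = 47,244.0945 / (1 + 0.127)^6 = 47,244.0945 / 2.049007 = 23,057.07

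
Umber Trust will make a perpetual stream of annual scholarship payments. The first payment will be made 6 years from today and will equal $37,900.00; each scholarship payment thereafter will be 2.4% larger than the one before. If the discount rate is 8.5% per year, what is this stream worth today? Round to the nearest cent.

Value at end of year 5: C₁ / (r − g) = $37,900.00 / (0.085 − 0.024) = $621,311.4754
Discount to today: PV = $621,311.4754 / (1 + 0.085)^5 = $621,311.4754 / 1.503657 = $413,200.35

$413200.35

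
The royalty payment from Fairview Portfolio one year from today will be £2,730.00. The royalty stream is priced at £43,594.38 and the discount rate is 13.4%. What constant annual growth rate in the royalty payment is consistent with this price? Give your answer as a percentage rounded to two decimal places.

7.14%

P = D₁/(r−g) ⇒ g = r − D₁/P = 0.134 − £2,730.00/£43,594.38 = 0.071377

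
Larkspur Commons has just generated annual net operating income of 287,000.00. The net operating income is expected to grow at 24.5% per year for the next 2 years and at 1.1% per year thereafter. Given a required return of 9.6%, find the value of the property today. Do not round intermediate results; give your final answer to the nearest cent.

D_1 = 357315.00000
D_2 = 444857.17500
Terminal value at year 2: TV = D_2×(1+g_2)/(r−g_2) = 449750.60393/0.085 = 5291183.57559
P_0 = D_1/(1+r)^1 + D_2/(1+r)^2 + TV/(1+r)^2
    = 326017.33577 + 370339.03561 + 4404856.05885 = 5101212.43023

5101212.43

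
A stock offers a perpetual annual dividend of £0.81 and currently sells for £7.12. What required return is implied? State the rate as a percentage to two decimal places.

P = C/r ⇒ r = C/P = £0.81/£7.12 = 0.113764

11.38%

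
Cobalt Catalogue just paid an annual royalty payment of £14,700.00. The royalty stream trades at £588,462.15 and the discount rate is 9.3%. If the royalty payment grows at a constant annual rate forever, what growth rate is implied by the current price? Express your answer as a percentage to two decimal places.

6.64%

P = D₀(1+g)/(r−g) ⇒ P(r−g) = D₀(1+g) ⇒ g(P+D₀) = P·r − D₀
g = (P·r − D₀)/(P + D₀) = (£588,462.15×0.093 − £14,700.00) / (£588,462.15 + £14,700.00) = 0.066362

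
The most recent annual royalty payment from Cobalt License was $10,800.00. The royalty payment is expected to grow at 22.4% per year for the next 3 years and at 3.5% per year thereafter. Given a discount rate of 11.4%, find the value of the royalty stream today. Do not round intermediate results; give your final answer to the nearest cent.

D_1 = 13219.20000
D_2 = 16180.30080
D_3 = 19804.68818
Terminal value at year 3: TV = D_3×(1+g_2)/(r−g_2) = 20497.85227/0.079 = 259466.48437
P_0 = D_1/(1+r)^1 + D_2/(1+r)^2 + D_3/(1+r)^3 + TV/(1+r)^3
    = 11866.42729 + 13038.15709 + 14325.58733 + 187683.32764 = 226913.49934

$226913.50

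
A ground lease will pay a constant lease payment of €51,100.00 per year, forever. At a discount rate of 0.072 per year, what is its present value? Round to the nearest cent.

€709722.22

Level perpetuity: PV = C / r = €51,100.00 / 0.072 = €709,722.22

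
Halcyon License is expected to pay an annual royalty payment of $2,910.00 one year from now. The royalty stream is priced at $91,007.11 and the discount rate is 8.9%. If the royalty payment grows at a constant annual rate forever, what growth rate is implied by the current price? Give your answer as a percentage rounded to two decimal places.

P = D₁/(r−g) ⇒ g = r − D₁/P = 0.089 − $2,910.00/$91,007.11 = 0.057024

5.70%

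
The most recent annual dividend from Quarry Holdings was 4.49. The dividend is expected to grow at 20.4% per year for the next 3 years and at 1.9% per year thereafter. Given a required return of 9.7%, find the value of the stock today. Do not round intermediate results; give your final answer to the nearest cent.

93.82

D_1 = 5.40596
D_2 = 6.50878
D_3 = 7.83657
Terminal value at year 3: TV = D_3×(1+g_2)/(r−g_2) = 7.98546/0.078 = 102.37770
P_0 = D_1/(1+r)^1 + D_2/(1+r)^2 + D_3/(1+r)^3 + TV/(1+r)^3
    = 4.92795 + 5.40861 + 5.93616 + 77.55066 = 93.82339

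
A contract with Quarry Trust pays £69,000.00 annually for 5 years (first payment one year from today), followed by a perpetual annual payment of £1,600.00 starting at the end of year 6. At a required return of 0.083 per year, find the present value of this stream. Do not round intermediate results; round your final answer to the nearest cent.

£286271.31

PV of 5-year annuity: £69,000.00 × [1 − (1+0.083)^−5] / 0.083 = 273332.34685
Perpetuity value at year 5: £1,600.00 / 0.083 = 19277.10843
PV of perpetuity: 19277.10843 / (1+0.083)^5 = 12938.96706
Total PV = 273332.34685 + 12938.96706 = 286271.31391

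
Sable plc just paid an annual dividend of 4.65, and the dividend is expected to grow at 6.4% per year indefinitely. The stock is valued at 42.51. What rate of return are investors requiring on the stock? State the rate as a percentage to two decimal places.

D₁ = 4.65 × 1.064 = 4.9476
P = D₁/(r − g) ⇒ r = D₁/P + g = 4.9476/42.51 + 0.064 = 0.116387 + 0.064 = 0.180387

18.04%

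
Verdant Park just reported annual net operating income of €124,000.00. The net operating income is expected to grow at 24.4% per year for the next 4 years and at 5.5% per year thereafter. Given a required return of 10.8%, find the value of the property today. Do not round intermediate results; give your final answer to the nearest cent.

D_1 = 154256.00000
D_2 = 191894.46400
D_3 = 238716.71322
D_4 = 296963.59124
Terminal value at year 4: TV = D_4×(1+g_2)/(r−g_2) = 313296.58876/0.053 = 5911256.39168
P_0 = D_1/(1+r)^1 + D_2/(1+r)^2 + D_3/(1+r)^3 + D_4/(1+r)^4 + TV/(1+r)^4
    = 139220.21661 + 156308.61864 + 175494.51407 + 197035.35696 + 3922118.89792 = 4590177.60420

€4590177.60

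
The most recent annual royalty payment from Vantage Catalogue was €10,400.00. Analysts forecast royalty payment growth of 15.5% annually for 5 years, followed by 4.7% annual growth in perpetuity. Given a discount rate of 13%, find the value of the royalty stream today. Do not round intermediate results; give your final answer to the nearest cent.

D_1 = 12012.00000
D_2 = 13873.86000
D_3 = 16024.30830
D_4 = 18508.07609
D_5 = 21376.82788
Terminal value at year 5: TV = D_5×(1+g_2)/(r−g_2) = 22381.53879/0.083 = 269657.09386
P_0 = D_1/(1+r)^1 + D_2/(1+r)^2 + D_3/(1+r)^3 + D_4/(1+r)^4 + D_5/(1+r)^5 + TV/(1+r)^5
    = 10630.08850 + 10865.26744 + 11105.64947 + 11351.34968 + 11602.48573 + 146359.06700 = 201913.90782

€201913.91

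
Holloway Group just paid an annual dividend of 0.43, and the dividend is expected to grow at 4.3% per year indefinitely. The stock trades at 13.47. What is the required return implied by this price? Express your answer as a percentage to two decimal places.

7.63%

D₁ = 0.43 × 1.043 = 0.4485
P = D₁/(r − g) ⇒ r = D₁/P + g = 0.4485/13.47 + 0.043 = 0.033295 + 0.043 = 0.076295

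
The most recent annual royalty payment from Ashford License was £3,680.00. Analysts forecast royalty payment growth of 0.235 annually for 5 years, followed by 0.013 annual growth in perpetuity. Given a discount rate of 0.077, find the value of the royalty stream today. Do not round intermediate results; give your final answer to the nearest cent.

D_1 = 4544.80000
D_2 = 5612.82800
D_3 = 6931.84258
D_4 = 8560.82559
D_5 = 10572.61960
Terminal value at year 5: TV = D_5×(1+g_2)/(r−g_2) = 10710.06365/0.064 = 167344.74459
P_0 = D_1/(1+r)^1 + D_2/(1+r)^2 + D_3/(1+r)^3 + D_4/(1+r)^4 + D_5/(1+r)^5 + TV/(1+r)^5
    = 4219.87001 + 4838.94100 + 5548.83207 + 6362.86686 + 7296.32365 + 115487.12277 = 143753.95637

£143753.96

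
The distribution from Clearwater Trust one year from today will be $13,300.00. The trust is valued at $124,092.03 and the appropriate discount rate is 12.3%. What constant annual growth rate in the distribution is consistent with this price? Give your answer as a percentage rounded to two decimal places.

1.58%

P = D₁/(r−g) ⇒ g = r − D₁/P = 0.123 − $13,300.00/$124,092.03 = 0.015821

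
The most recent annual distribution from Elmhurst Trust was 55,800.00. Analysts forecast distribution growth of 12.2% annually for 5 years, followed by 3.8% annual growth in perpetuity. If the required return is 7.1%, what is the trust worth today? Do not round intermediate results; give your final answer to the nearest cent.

2536280.01

D_1 = 62607.60000
D_2 = 70245.72720
D_3 = 78815.70592
D_4 = 88431.22204
D_5 = 99219.83113
Terminal value at year 5: TV = D_5×(1+g_2)/(r−g_2) = 102990.18471/0.033 = 3120914.68825
P_0 = D_1/(1+r)^1 + D_2/(1+r)^2 + D_3/(1+r)^3 + D_4/(1+r)^4 + D_5/(1+r)^5 + TV/(1+r)^5
    = 58457.14286 + 61240.81633 + 64157.04568 + 67212.14309 + 70412.72133 + 2214800.14368 = 2536280.01296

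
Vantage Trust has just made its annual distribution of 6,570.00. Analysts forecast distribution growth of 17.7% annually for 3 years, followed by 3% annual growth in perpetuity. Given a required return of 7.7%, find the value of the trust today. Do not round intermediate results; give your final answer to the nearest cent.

211528.05

D_1 = 7732.89000
D_2 = 9101.61153
D_3 = 10712.59677
Terminal value at year 3: TV = D_3×(1+g_2)/(r−g_2) = 11033.97467/0.047 = 234765.41859
P_0 = D_1/(1+r)^1 + D_2/(1+r)^2 + D_3/(1+r)^3 + TV/(1+r)^3
    = 7180.02786 + 7846.69711 + 8575.26694 + 187926.06277 = 211528.05467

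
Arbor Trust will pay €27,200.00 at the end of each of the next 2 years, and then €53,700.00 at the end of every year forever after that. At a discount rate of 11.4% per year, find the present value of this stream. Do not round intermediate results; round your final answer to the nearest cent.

€425910.66

PV of 2-year annuity: €27,200.00 × [1 − (1+0.114)^−2] / 0.114 = 46334.39592
Perpetuity value at year 2: €53,700.00 / 0.114 = 471052.63158
PV of perpetuity: 471052.63158 / (1+0.114)^2 = 379576.26904
Total PV = 46334.39592 + 379576.26904 = 425910.66497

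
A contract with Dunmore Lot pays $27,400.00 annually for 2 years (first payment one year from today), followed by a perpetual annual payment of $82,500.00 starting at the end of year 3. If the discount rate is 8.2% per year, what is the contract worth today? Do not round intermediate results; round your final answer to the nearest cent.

$908108.45

PV of 2-year annuity: $27,400.00 × [1 − (1+0.082)^−2] / 0.082 = 48727.79579
Perpetuity value at year 2: $82,500.00 / 0.082 = 1006097.56098
PV of perpetuity: 1006097.56098 / (1+0.082)^2 = 859380.65759
Total PV = 48727.79579 + 859380.65759 = 908108.45338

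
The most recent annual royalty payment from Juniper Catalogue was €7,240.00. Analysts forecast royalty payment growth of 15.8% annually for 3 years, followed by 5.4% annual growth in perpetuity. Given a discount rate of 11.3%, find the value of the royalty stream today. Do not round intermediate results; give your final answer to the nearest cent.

D_1 = 8383.92000
D_2 = 9708.57936
D_3 = 11242.53490
Terminal value at year 3: TV = D_3×(1+g_2)/(r−g_2) = 11849.63178/0.059 = 200841.21667
P_0 = D_1/(1+r)^1 + D_2/(1+r)^2 + D_3/(1+r)^3 + TV/(1+r)^3
    = 7532.72237 + 7837.27988 + 8154.15103 + 145669.07102 = 169193.22431

€169193.22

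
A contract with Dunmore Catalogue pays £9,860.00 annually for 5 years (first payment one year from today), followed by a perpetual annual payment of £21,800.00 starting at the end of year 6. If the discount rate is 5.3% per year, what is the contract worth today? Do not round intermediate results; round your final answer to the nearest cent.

PV of 5-year annuity: £9,860.00 × [1 − (1+0.053)^−5] / 0.053 = 42336.93469
Perpetuity value at year 5: £21,800.00 / 0.053 = 411320.75472
PV of perpetuity: 411320.75472 / (1+0.053)^5 = 317715.76727
Total PV = 42336.93469 + 317715.76727 = 360052.70196

£360052.70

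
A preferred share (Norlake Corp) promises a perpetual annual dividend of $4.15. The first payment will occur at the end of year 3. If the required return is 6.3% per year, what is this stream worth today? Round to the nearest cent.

$58.30

Value at end of year 2: C / r = $4.15 / 0.063 = $65.8730
Discount to today: PV = $65.8730 / (1 + 0.063)^2 = $65.8730 / 1.129969 = $58.30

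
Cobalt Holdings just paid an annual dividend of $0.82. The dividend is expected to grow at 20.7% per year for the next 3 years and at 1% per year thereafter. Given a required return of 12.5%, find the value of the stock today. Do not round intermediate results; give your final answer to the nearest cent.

D_1 = 0.98974
D_2 = 1.19462
D_3 = 1.44190
Terminal value at year 3: TV = D_3×(1+g_2)/(r−g_2) = 1.45632/0.115 = 12.66366
P_0 = D_1/(1+r)^1 + D_2/(1+r)^2 + D_3/(1+r)^3 + TV/(1+r)^3
    = 0.87977 + 0.94389 + 1.01269 + 8.89409 = 11.73045

$11.73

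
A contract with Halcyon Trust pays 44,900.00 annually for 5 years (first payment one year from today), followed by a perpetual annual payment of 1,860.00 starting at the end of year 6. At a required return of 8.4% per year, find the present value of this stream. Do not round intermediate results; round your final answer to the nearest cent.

PV of 5-year annuity: 44,900.00 × [1 − (1+0.084)^−5] / 0.084 = 177398.48838
Perpetuity value at year 5: 1,860.00 / 0.084 = 22142.85714
PV of perpetuity: 22142.85714 / (1+0.084)^5 = 14794.05562
Total PV = 177398.48838 + 14794.05562 = 192192.54400

192192.54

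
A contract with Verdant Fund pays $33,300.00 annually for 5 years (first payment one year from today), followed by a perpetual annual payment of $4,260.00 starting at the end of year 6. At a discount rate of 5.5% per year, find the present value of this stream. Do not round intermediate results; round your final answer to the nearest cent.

$201463.61

PV of 5-year annuity: $33,300.00 × [1 − (1+0.055)^−5] / 0.055 = 142200.47304
Perpetuity value at year 5: $4,260.00 / 0.055 = 77454.54545
PV of perpetuity: 77454.54545 / (1+0.055)^5 = 59263.13359
Total PV = 142200.47304 + 59263.13359 = 201463.60663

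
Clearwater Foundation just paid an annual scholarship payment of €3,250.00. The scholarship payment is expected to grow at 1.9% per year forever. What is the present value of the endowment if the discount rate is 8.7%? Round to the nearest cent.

D₁ = D₀ × (1 + g) = €3,250.00 × 1.019 = €3,311.7500
Growing perpetuity: P = D₁ / (r − g) = €3,311.7500 / (0.087 − 0.019) = €48,702.21

€48702.21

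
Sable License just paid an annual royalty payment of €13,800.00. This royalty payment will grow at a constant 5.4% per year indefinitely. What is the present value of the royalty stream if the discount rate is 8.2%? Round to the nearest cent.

€519471.43

D₁ = D₀ × (1 + g) = €13,800.00 × 1.054 = €14,545.2000
Growing perpetuity: P = D₁ / (r − g) = €14,545.2000 / (0.082 − 0.054) = €519,471.43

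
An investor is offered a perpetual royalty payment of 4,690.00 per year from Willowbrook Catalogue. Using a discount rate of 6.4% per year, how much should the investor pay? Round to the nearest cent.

Level perpetuity: PV = C / r = 4,690.00 / 0.064 = 73,281.25

73281.25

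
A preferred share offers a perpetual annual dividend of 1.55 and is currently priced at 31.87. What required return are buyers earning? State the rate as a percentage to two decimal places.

P = C/r ⇒ r = C/P = 1.55/31.87 = 0.048635

4.86%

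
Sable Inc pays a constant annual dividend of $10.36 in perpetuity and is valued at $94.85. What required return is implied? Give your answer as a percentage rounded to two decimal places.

P = C/r ⇒ r = C/P = $10.36/$94.85 = 0.109225

10.92%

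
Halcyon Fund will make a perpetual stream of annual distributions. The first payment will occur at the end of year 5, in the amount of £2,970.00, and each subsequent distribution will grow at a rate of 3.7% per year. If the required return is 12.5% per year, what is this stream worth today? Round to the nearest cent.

Value at end of year 4: C₁ / (r − g) = £2,970.00 / (0.125 − 0.037) = £33,750.0000
Discount to today: PV = £33,750.0000 / (1 + 0.125)^4 = £33,750.0000 / 1.601807 = £21,069.96

£21069.96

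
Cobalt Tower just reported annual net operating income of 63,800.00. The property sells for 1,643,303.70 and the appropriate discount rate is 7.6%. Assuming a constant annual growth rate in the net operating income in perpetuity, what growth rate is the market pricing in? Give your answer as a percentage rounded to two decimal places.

3.58%

P = D₀(1+g)/(r−g) ⇒ P(r−g) = D₀(1+g) ⇒ g(P+D₀) = P·r − D₀
g = (P·r − D₀)/(P + D₀) = (1,643,303.70×0.076 − 63,800.00) / (1,643,303.70 + 63,800.00) = 0.035786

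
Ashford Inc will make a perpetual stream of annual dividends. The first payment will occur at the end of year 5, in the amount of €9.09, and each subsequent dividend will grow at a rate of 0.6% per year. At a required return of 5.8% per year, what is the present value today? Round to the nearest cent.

Value at end of year 4: C₁ / (r − g) = €9.09 / (0.058 − 0.006) = €174.8077
Discount to today: PV = €174.8077 / (1 + 0.058)^4 = €174.8077 / 1.252976 = €139.51

€139.51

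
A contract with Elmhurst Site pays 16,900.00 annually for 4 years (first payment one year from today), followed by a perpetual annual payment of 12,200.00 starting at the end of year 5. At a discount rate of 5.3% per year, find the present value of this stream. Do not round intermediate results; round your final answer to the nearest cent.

PV of 4-year annuity: 16,900.00 × [1 − (1+0.053)^−4] / 0.053 = 59511.29703
Perpetuity value at year 4: 12,200.00 / 0.053 = 230188.67925
PV of perpetuity: 230188.67925 / (1+0.053)^4 = 187227.86127
Total PV = 59511.29703 + 187227.86127 = 246739.15830

246739.16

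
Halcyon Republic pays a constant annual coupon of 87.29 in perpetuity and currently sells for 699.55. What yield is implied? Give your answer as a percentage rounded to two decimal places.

P = C/r ⇒ r = C/P = 87.29/699.55 = 0.124780

12.48%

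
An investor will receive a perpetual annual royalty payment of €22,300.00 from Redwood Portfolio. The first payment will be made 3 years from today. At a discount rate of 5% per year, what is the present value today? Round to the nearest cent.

€404535.15

Value at end of year 2: C / r = €22,300.00 / 0.05 = €446,000.0000
Discount to today: PV = €446,000.0000 / (1 + 0.05)^2 = €446,000.0000 / 1.102500 = €404,535.15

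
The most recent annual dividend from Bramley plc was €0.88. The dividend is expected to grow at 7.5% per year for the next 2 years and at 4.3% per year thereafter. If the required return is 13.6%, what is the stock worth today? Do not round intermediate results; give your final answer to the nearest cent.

D_1 = 0.94600
D_2 = 1.01695
Terminal value at year 2: TV = D_2×(1+g_2)/(r−g_2) = 1.06068/0.093 = 11.40515
P_0 = D_1/(1+r)^1 + D_2/(1+r)^2 + TV/(1+r)^2
    = 0.83275 + 0.78803 + 8.83780 = 10.45858

€10.46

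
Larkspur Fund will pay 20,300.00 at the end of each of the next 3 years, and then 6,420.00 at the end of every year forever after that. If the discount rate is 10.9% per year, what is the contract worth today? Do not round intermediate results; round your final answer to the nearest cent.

92876.92

PV of 3-year annuity: 20,300.00 × [1 − (1+0.109)^−3] / 0.109 = 49693.81516
Perpetuity value at year 3: 6,420.00 / 0.109 = 58899.08257
PV of perpetuity: 58899.08257 / (1+0.109)^3 = 43183.10753
Total PV = 49693.81516 + 43183.10753 = 92876.92269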